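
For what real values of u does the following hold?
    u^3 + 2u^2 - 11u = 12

Rearrange: u^3 + 2u^2 - 11u - 12 = 0.
Possible rational roots are divisors of -12. Testing u = -4 gives 0, so (u + 4) is a factor.
Divide: u^3 + 2u^2 - 11u - 12 = (u + 4)(u^2 - 2u - 3).
Factor the quadratic: u = 3 or u = -1.

u = -4 or u = -1 or u = 3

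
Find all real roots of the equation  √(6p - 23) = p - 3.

Square both sides: 6p - 23 = (p - 3)².
Expand and rearrange: p² - 12p + 32 = 0.
Solving gives p = 8 or p = 4.
Check each candidate in the original equation:
  p = 8: √(25) = 5, while p - 3 = 5 — valid.
  p = 4: √(1) = 1, while p - 3 = 1 — valid.

p = 4 or p = 8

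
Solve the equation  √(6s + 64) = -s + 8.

Square both sides: 6s + 64 = (-s + 8)².
Expand and rearrange: s² - 22s = 0.
Solving gives s = 22 or s = 0.
Check each candidate in the original equation:
  s = 22: √(196) = 14, while -s + 8 = -14 — extraneous.
  s = 0: √(64) = 8, while -s + 8 = 8 — valid.

s = 0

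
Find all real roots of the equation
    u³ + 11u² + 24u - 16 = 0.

Possible rational roots are divisors of -16. Testing u = -4 gives 0, so (u + 4) is a factor.
Divide: u³ + 11u² + 24u - 16 = (u + 4)(u² + 7u - 4).
Apply the quadratic formula to u² + 7u - 4 = 0: u = (-7 ± √65)/2, i.e. u ≈ 0.5311 or u ≈ -7.5311.

u = -7.5311 or u = -4 or u = 0.5311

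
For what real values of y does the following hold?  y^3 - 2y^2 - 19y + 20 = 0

Possible rational roots are divisors of 20. Testing y = -4 gives 0, so (y + 4) is a factor.
Divide: y^3 - 2y^2 - 19y + 20 = (y + 4)(y^2 - 6y + 5).
Factor the quadratic: y = 5 or y = 1.

y = -4 or y = 1 or y = 5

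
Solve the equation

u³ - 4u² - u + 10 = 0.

u = -1.4495 or u = 2 or u = 3.4495

Possible rational roots are divisors of 10. Testing u = 2 gives 0, so (u - 2) is a factor.
Divide: u³ - 4u² - u + 10 = (u - 2)(u² - 2u - 5).
Apply the quadratic formula to u² - 2u - 5 = 0: u = (2 ± √24)/2, i.e. u ≈ 3.4495 or u ≈ -1.4495.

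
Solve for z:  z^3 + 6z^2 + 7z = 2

Rearrange: z^3 + 6z^2 + 7z - 2 = 0.
Possible rational roots are divisors of -2. Testing z = -2 gives 0, so (z + 2) is a factor.
Divide: z^3 + 6z^2 + 7z - 2 = (z + 2)(z^2 + 4z - 1).
Apply the quadratic formula to z^2 + 4z - 1 = 0: z = (-4 +/- sqrt(20))/2, i.e. z ~= 0.2361 or z ~= -4.2361.

z = -4.2361 or z = -2 or z = 0.2361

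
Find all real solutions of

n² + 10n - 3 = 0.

Discriminant: (10)² − 4·1·(-3) = 112.
Quadratic formula: n = (-10 ± √112) / 2.
So n = -5 + 2·√(7) ≈ 0.2915 or n = -2·√(7) - 5 ≈ -10.2915.

n = -10.2915 or n = 0.2915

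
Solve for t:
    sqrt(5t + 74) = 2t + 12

Square both sides: 5t + 74 = (2t + 12)^2.
Expand and rearrange: 4t^2 + 43t + 70 = 0.
Solving gives t = -2 or t = -8.75.
Check each candidate in the original equation:
  t = -2: sqrt(64) = 8, while 2t + 12 = 8 — valid.
  t = -8.75: sqrt(30.25) = 5.5, while 2t + 12 = -5.5 — extraneous.

t = -2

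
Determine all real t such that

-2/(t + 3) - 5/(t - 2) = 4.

t = -3.6423 or t = 0.8923

Multiply both sides by (t + 3)(t - 2):
-2(t - 2) - 5(t + 3) = 4(t + 3)(t - 2).
Expand and collect terms: 4t^2 + 11t - 13 = 0.
By the quadratic formula, t = (-11 +/- sqrt(329)) / 8, so t ~= 0.8923 or t ~= -3.6423.
Neither value makes a denominator zero (t != -3, t != 2), so both are valid.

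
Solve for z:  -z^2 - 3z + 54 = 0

z = -9 or z = 6

Factor: -1(z + 9)(z - 6) = 0.
So z = -9 or z = 6.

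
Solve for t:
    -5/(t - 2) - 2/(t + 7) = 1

t = -10.3589 or t = -1.6411

Multiply both sides by (t - 2)(t + 7):
-5(t + 7) - 2(t - 2) = (t - 2)(t + 7).
Expand and collect terms: t² + 12t + 17 = 0.
By the quadratic formula, t = (-12 ± √76) / 2, so t ≈ -1.6411 or t ≈ -10.3589.
Neither value makes a denominator zero (t ≠ 2, t ≠ -7), so both are valid.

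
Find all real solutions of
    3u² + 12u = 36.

Bring every term to one side: 3u² + 12u - 36 = 0.
Factor: 3(u + 6)(u - 2) = 0.
So u = -6 or u = 2.

u = -6 or u = 2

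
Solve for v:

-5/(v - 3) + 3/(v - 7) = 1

v = -0.5826 or v = 8.5826

Multiply both sides by (v - 3)(v - 7):
-5(v - 7) + 3(v - 3) = (v - 3)(v - 7).
Expand and collect terms: v^2 - 8v - 5 = 0.
By the quadratic formula, v = (8 +/- sqrt(84)) / 2, so v ~= 8.5826 or v ~= -0.5826.
Neither value makes a denominator zero (v != 3, v != 7), so both are valid.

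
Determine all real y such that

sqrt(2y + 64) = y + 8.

Square both sides: 2y + 64 = (y + 8)^2.
Expand and rearrange: y^2 + 14y = 0.
Solving gives y = 0 or y = -14.
Check each candidate in the original equation:
  y = 0: sqrt(64) = 8, while y + 8 = 8 — valid.
  y = -14: sqrt(36) = 6, while y + 8 = -6 — extraneous.

y = 0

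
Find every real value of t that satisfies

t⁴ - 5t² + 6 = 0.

Let u = t². The equation becomes u² - 5u + 6 = 0.
Factor: (u - 2)(u - 3) = 0, so u = 2 or u = 3.
t² = 2 gives t = ±√(2) ≈ ±1.4142.
t² = 3 gives t = ±√(3) ≈ ±1.7321.

t = -1.7321 or t = -1.4142 or t = 1.4142 or t = 1.7321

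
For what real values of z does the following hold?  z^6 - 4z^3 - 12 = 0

z = -1.2599 or z = 1.8171

Let u = z^3. The equation becomes u^2 - 4u - 12 = 0.
Factor: (u + 2)(u - 6) = 0, so u = -2 or u = 6.
z^3 = -2 gives z = -(2)^(1/3) ~= -1.2599.
z^3 = 6 gives z = (6)^(1/3) ~= 1.8171.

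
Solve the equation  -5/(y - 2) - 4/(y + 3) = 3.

y = -4.7689 or y = 0.7689

Multiply both sides by (y - 2)(y + 3):
-5(y + 3) - 4(y - 2) = 3(y - 2)(y + 3).
Expand and collect terms: 3y² + 12y - 11 = 0.
By the quadratic formula, y = (-12 ± √276) / 6, so y ≈ 0.7689 or y ≈ -4.7689.
Neither value makes a denominator zero (y ≠ 2, y ≠ -3), so both are valid.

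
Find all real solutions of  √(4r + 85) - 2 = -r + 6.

Isolate the radical: √(4r + 85) = -r + 8.
Square both sides: 4r + 85 = (-r + 8)².
Expand and rearrange: r² - 20r - 21 = 0.
Solving gives r = 21 or r = -1.
Check each candidate in the original equation:
  r = 21: √(169) = 13, while -r + 8 = -13 — extraneous.
  r = -1: √(81) = 9, while -r + 8 = 9 — valid.

r = -1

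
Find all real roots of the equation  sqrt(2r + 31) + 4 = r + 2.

Isolate the radical: sqrt(2r + 31) = r - 2.
Square both sides: 2r + 31 = (r - 2)^2.
Expand and rearrange: r^2 - 6r - 27 = 0.
Solving gives r = 9 or r = -3.
Check each candidate in the original equation:
  r = 9: sqrt(49) = 7, while r - 2 = 7 — valid.
  r = -3: sqrt(25) = 5, while r - 2 = -5 — extraneous.

r = 9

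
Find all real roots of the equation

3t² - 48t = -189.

Bring every term to one side: 3t² - 48t + 189 = 0.
Factor: 3(t - 9)(t - 7) = 0.
So t = 9 or t = 7.

t = 7 or t = 9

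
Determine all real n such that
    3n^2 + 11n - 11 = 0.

Discriminant: (11)^2 - 4*3*(-11) = 253.
Quadratic formula: n = (-11 +/- sqrt(253)) / 6.
So n = -11/6 + sqrt(253)/6 ~= 0.8177 or n = -sqrt(253)/6 - 11/6 ~= -4.4843.

n = -4.4843 or n = 0.8177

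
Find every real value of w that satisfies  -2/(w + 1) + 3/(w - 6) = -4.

Multiply both sides by (w + 1)(w - 6):
-2(w - 6) + 3(w + 1) = -4(w + 1)(w - 6).
Expand and collect terms: -4w² + 19w + 9 = 0.
By the quadratic formula, w = (-19 ± √505) / -8, so w ≈ -0.434 or w ≈ 5.184.
Neither value makes a denominator zero (w ≠ -1, w ≠ 6), so both are valid.

w = -0.434 or w = 5.184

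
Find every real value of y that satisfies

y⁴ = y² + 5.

y = -1.6707 or y = 1.6707

Let u = y². The equation becomes u² - u - 5 = 0.
By the quadratic formula, u = 1/2 + √(21)/2 or u = 1/2 - √(21)/2.
y² = 1/2 + √(21)/2 gives y = ±√(1/2 + √(21)/2) ≈ ±1.6707.
y² = 1/2 - √(21)/2 < 0 has no real solution.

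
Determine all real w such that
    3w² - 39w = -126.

w = 6 or w = 7

Bring every term to one side: 3w² - 39w + 126 = 0.
Factor: 3(w - 6)(w - 7) = 0.
So w = 6 or w = 7.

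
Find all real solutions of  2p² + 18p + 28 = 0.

p = -7 or p = -2

Factor: 2(p + 2)(p + 7) = 0.
So p = -2 or p = -7.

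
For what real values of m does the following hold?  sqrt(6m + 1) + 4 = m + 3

m = 8

Isolate the radical: sqrt(6m + 1) = m - 1.
Square both sides: 6m + 1 = (m - 1)^2.
Expand and rearrange: m^2 - 8m = 0.
Solving gives m = 8 or m = 0.
Check each candidate in the original equation:
  m = 8: sqrt(49) = 7, while m - 1 = 7 — valid.
  m = 0: sqrt(1) = 1, while m - 1 = -1 — extraneous.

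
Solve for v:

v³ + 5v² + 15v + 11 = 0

v = -1

Possible rational roots are divisors of 11. Testing v = -1 gives 0, so (v + 1) is a factor.
Divide: v³ + 5v² + 15v + 11 = (v + 1)(v² + 4v + 11).
The quadratic v² + 4v + 11 has discriminant -28 < 0, so no further real roots.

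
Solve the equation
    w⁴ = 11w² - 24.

Let u = w². The equation becomes u² - 11u + 24 = 0.
Factor: (u - 8)(u - 3) = 0, so u = 8 or u = 3.
w² = 8 gives w = ±2·√(2) ≈ ±2.8284.
w² = 3 gives w = ±√(3) ≈ ±1.7321.

w = -2.8284 or w = -1.7321 or w = 1.7321 or w = 2.8284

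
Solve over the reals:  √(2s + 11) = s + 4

Square both sides: 2s + 11 = (s + 4)².
Expand and rearrange: s² + 6s + 5 = 0.
Solving gives s = -1 or s = -5.
Check each candidate in the original equation:
  s = -1: √(9) = 3, while s + 4 = 3 — valid.
  s = -5: √(1) = 1, while s + 4 = -1 — extraneous.

s = -1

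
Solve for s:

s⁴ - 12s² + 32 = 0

s = -2.8284 or s = -2 or s = 2 or s = 2.8284

Let u = s². The equation becomes u² - 12u + 32 = 0.
Factor: (u - 8)(u - 4) = 0, so u = 8 or u = 4.
s² = 8 gives s = ±2·√(2) ≈ ±2.8284.
s² = 4 gives s = ±2.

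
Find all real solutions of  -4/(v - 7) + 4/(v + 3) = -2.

v = -4.7082 or v = 8.7082

Multiply both sides by (v - 7)(v + 3):
-4(v + 3) + 4(v - 7) = -2(v - 7)(v + 3).
Expand and collect terms: -2v^2 + 8v + 82 = 0.
By the quadratic formula, v = (-8 +/- sqrt(720)) / -4, so v ~= -4.7082 or v ~= 8.7082.
Neither value makes a denominator zero (v != 7, v != -3), so both are valid.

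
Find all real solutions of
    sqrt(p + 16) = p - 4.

Square both sides: p + 16 = (p - 4)^2.
Expand and rearrange: p^2 - 9p = 0.
Solving gives p = 9 or p = 0.
Check each candidate in the original equation:
  p = 9: sqrt(25) = 5, while p - 4 = 5 — valid.
  p = 0: sqrt(16) = 4, while p - 4 = -4 — extraneous.

p = 9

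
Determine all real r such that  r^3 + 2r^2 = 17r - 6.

r = -5.3723 or r = 0.3723 or r = 3

Rearrange: r^3 + 2r^2 - 17r + 6 = 0.
Possible rational roots are divisors of 6. Testing r = 3 gives 0, so (r - 3) is a factor.
Divide: r^3 + 2r^2 - 17r + 6 = (r - 3)(r^2 + 5r - 2).
Apply the quadratic formula to r^2 + 5r - 2 = 0: r = (-5 +/- sqrt(33))/2, i.e. r ~= 0.3723 or r ~= -5.3723.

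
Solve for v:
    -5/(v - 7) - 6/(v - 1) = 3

Multiply both sides by (v - 7)(v - 1):
-5(v - 1) - 6(v - 7) = 3(v - 7)(v - 1).
Expand and collect terms: 3v² - 13v - 26 = 0.
By the quadratic formula, v = (13 ± √481) / 6, so v ≈ 5.822 or v ≈ -1.4886.
Neither value makes a denominator zero (v ≠ 7, v ≠ 1), so both are valid.

v = -1.4886 or v = 5.822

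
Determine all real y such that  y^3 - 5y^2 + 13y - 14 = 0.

y = 2

Possible rational roots are divisors of -14. Testing y = 2 gives 0, so (y - 2) is a factor.
Divide: y^3 - 5y^2 + 13y - 14 = (y - 2)(y^2 - 3y + 7).
The quadratic y^2 - 3y + 7 has discriminant -19 < 0, so no further real roots.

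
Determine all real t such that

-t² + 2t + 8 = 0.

t = -2 or t = 4

Factor: -1(t + 2)(t - 4) = 0.
So t = -2 or t = 4.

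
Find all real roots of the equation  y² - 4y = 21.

Bring every term to one side: y² - 4y - 21 = 0.
Factor: (y + 3)(y - 7) = 0.
So y = -3 or y = 7.

y = -3 or y = 7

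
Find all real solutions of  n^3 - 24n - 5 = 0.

Possible rational roots are divisors of -5. Testing n = 5 gives 0, so (n - 5) is a factor.
Divide: n^3 - 24n - 5 = (n - 5)(n^2 + 5n + 1).
Apply the quadratic formula to n^2 + 5n + 1 = 0: n = (-5 +/- sqrt(21))/2, i.e. n ~= -0.2087 or n ~= -4.7913.

n = -4.7913 or n = -0.2087 or n = 5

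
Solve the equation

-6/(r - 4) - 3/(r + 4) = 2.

Multiply both sides by (r - 4)(r + 4):
-6(r + 4) - 3(r - 4) = 2(r - 4)(r + 4).
Expand and collect terms: 2r^2 + 9r - 20 = 0.
By the quadratic formula, r = (-9 +/- sqrt(241)) / 4, so r ~= 1.631 or r ~= -6.131.
Neither value makes a denominator zero (r != 4, r != -4), so both are valid.

r = -6.131 or r = 1.631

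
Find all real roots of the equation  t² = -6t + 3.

t = -6.4641 or t = 0.4641

Rearrange to standard form: t² + 6t - 3 = 0.
Discriminant: (6)² − 4·1·(-3) = 48.
Quadratic formula: t = (-6 ± √48) / 2.
So t = -3 + 2·√(3) ≈ 0.4641 or t = -2·√(3) - 3 ≈ -6.4641.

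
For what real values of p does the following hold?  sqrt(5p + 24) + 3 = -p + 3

Isolate the radical: sqrt(5p + 24) = -p.
Square both sides: 5p + 24 = (-p)^2.
Expand and rearrange: p^2 - 5p - 24 = 0.
Solving gives p = 8 or p = -3.
Check each candidate in the original equation:
  p = 8: sqrt(64) = 8, while -p = -8 — extraneous.
  p = -3: sqrt(9) = 3, while -p = 3 — valid.

p = -3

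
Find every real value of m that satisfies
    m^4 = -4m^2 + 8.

m = -1.21 or m = 1.21

Let u = m^2. The equation becomes u^2 + 4u - 8 = 0.
By the quadratic formula, u = -2 + 2*sqrt(3) or u = -2*sqrt(3) - 2.
m^2 = -2 + 2*sqrt(3) gives m = +/-sqrt(-2 + 2*sqrt(3)) ~= +/-1.21.
m^2 = -2*sqrt(3) - 2 < 0 has no real solution.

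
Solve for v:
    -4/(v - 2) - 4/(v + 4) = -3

v = -2.9496 or v = 3.6163

Multiply both sides by (v - 2)(v + 4):
-4(v + 4) - 4(v - 2) = -3(v - 2)(v + 4).
Expand and collect terms: -3v² + 2v + 32 = 0.
By the quadratic formula, v = (-2 ± √388) / -6, so v ≈ -2.9496 or v ≈ 3.6163.
Neither value makes a denominator zero (v ≠ 2, v ≠ -4), so both are valid.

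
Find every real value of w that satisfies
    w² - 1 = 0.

Factor: (w - 1)(w + 1) = 0.
So w = 1 or w = -1.

w = -1 or w = 1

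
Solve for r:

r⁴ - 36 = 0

r = -2.4495 or r = 2.4495

Let u = r². The equation becomes u² - 36 = 0.
Factor: (u + 6)(u - 6) = 0, so u = -6 or u = 6.
r² = -6 < 0 has no real solution.
r² = 6 gives r = ±√(6) ≈ ±2.4495.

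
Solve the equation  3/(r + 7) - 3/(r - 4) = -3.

Multiply both sides by (r + 7)(r - 4):
3(r - 4) - 3(r + 7) = -3(r + 7)(r - 4).
Expand and collect terms: -3r^2 - 9r + 117 = 0.
By the quadratic formula, r = (9 +/- sqrt(1485)) / -6, so r ~= -7.9226 or r ~= 4.9226.
Neither value makes a denominator zero (r != -7, r != 4), so both are valid.

r = -7.9226 or r = 4.9226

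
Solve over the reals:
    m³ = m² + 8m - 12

Rearrange: m³ - m² - 8m + 12 = 0.
Possible rational roots are divisors of 12. Testing m = -3 gives 0, so (m + 3) is a factor.
Divide: m³ - m² - 8m + 12 = (m + 3)(m² - 4m + 4).
The quadratic has the repeated root m = 2.

m = -3 or m = 2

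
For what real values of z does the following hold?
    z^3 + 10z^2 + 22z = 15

Rearrange: z^3 + 10z^2 + 22z - 15 = 0.
Possible rational roots are divisors of -15. Testing z = -5 gives 0, so (z + 5) is a factor.
Divide: z^3 + 10z^2 + 22z - 15 = (z + 5)(z^2 + 5z - 3).
Apply the quadratic formula to z^2 + 5z - 3 = 0: z = (-5 +/- sqrt(37))/2, i.e. z ~= 0.5414 or z ~= -5.5414.

z = -5.5414 or z = -5 or z = 0.5414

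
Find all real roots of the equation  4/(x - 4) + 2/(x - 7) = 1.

x = 5.6277 or x = 11.3723

Multiply both sides by (x - 4)(x - 7):
4(x - 7) + 2(x - 4) = (x - 4)(x - 7).
Expand and collect terms: x^2 - 17x + 64 = 0.
By the quadratic formula, x = (17 +/- sqrt(33)) / 2, so x ~= 11.3723 or x ~= 5.6277.
Neither value makes a denominator zero (x != 4, x != 7), so both are valid.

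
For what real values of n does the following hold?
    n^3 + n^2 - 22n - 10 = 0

Possible rational roots are divisors of -10. Testing n = -5 gives 0, so (n + 5) is a factor.
Divide: n^3 + n^2 - 22n - 10 = (n + 5)(n^2 - 4n - 2).
Apply the quadratic formula to n^2 - 4n - 2 = 0: n = (4 +/- sqrt(24))/2, i.e. n ~= 4.4495 or n ~= -0.4495.

n = -5 or n = -0.4495 or n = 4.4495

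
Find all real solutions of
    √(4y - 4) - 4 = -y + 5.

y = 5

Isolate the radical: √(4y - 4) = -y + 9.
Square both sides: 4y - 4 = (-y + 9)².
Expand and rearrange: y² - 22y + 85 = 0.
Solving gives y = 17 or y = 5.
Check each candidate in the original equation:
  y = 17: √(64) = 8, while -y + 9 = -8 — extraneous.
  y = 5: √(16) = 4, while -y + 9 = 4 — valid.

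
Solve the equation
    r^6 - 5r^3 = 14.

Let u = r^3. The equation becomes u^2 - 5u - 14 = 0.
Factor: (u + 2)(u - 7) = 0, so u = -2 or u = 7.
r^3 = -2 gives r = -(2)^(1/3) ~= -1.2599.
r^3 = 7 gives r = (7)^(1/3) ~= 1.9129.

r = -1.2599 or r = 1.9129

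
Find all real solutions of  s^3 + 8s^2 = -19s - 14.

s = -4.4142 or s = -2 or s = -1.5858

Rearrange: s^3 + 8s^2 + 19s + 14 = 0.
Possible rational roots are divisors of 14. Testing s = -2 gives 0, so (s + 2) is a factor.
Divide: s^3 + 8s^2 + 19s + 14 = (s + 2)(s^2 + 6s + 7).
Apply the quadratic formula to s^2 + 6s + 7 = 0: s = (-6 +/- sqrt(8))/2, i.e. s ~= -1.5858 or s ~= -4.4142.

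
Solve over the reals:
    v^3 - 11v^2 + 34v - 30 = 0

Possible rational roots are divisors of -30. Testing v = 3 gives 0, so (v - 3) is a factor.
Divide: v^3 - 11v^2 + 34v - 30 = (v - 3)(v^2 - 8v + 10).
Apply the quadratic formula to v^2 - 8v + 10 = 0: v = (8 +/- sqrt(24))/2, i.e. v ~= 6.4495 or v ~= 1.5505.

v = 1.5505 or v = 3 or v = 6.4495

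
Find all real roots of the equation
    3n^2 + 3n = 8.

Rearrange to standard form: 3n^2 + 3n - 8 = 0.
Discriminant: (3)^2 - 4*3*(-8) = 105.
Quadratic formula: n = (-3 +/- sqrt(105)) / 6.
So n = -1/2 + sqrt(105)/6 ~= 1.2078 or n = -sqrt(105)/6 - 1/2 ~= -2.2078.

n = -2.2078 or n = 1.2078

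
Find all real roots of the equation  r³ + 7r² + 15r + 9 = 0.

Possible rational roots are divisors of 9. Testing r = -1 gives 0, so (r + 1) is a factor.
Divide: r³ + 7r² + 15r + 9 = (r + 1)(r² + 6r + 9).
The quadratic has the repeated root r = -3.

r = -3 or r = -1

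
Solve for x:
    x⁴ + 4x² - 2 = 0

x = -0.6704 or x = 0.6704

Let u = x². The equation becomes u² + 4u - 2 = 0.
By the quadratic formula, u = -2 + √(6) or u = -√(6) - 2.
x² = -2 + √(6) gives x = ±√(-2 + √(6)) ≈ ±0.6704.
x² = -√(6) - 2 < 0 has no real solution.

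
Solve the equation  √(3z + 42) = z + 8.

z = -2

Square both sides: 3z + 42 = (z + 8)².
Expand and rearrange: z² + 13z + 22 = 0.
Solving gives z = -2 or z = -11.
Check each candidate in the original equation:
  z = -2: √(36) = 6, while z + 8 = 6 — valid.
  z = -11: √(9) = 3, while z + 8 = -3 — extraneous.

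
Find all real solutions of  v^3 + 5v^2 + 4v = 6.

v = -3 or v = -2.7321 or v = 0.7321

Rearrange: v^3 + 5v^2 + 4v - 6 = 0.
Possible rational roots are divisors of -6. Testing v = -3 gives 0, so (v + 3) is a factor.
Divide: v^3 + 5v^2 + 4v - 6 = (v + 3)(v^2 + 2v - 2).
Apply the quadratic formula to v^2 + 2v - 2 = 0: v = (-2 +/- sqrt(12))/2, i.e. v ~= 0.7321 or v ~= -2.7321.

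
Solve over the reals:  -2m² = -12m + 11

m = 1.1292 or m = 4.8708

Rearrange to standard form: -2m² + 12m - 11 = 0.
Discriminant: (12)² − 4·(-2)·(-11) = 56.
Quadratic formula: m = (-12 ± √56) / (-4).
So m = 3 - √(14)/2 ≈ 1.1292 or m = √(14)/2 + 3 ≈ 4.8708.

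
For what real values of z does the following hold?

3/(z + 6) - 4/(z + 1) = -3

Multiply both sides by (z + 6)(z + 1):
3(z + 1) - 4(z + 6) = -3(z + 6)(z + 1).
Expand and collect terms: -3z² - 20z + 3 = 0.
By the quadratic formula, z = (20 ± √436) / -6, so z ≈ -6.8134 or z ≈ 0.1468.
Neither value makes a denominator zero (z ≠ -6, z ≠ -1), so both are valid.

z = -6.8134 or z = 0.1468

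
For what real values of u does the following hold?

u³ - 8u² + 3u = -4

Rearrange: u³ - 8u² + 3u + 4 = 0.
Possible rational roots are divisors of 4. Testing u = 1 gives 0, so (u - 1) is a factor.
Divide: u³ - 8u² + 3u + 4 = (u - 1)(u² - 7u - 4).
Apply the quadratic formula to u² - 7u - 4 = 0: u = (7 ± √65)/2, i.e. u ≈ 7.5311 or u ≈ -0.5311.

u = -0.5311 or u = 1 or u = 7.5311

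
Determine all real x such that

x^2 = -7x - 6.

x = -6 or x = -1

Bring every term to one side: x^2 + 7x + 6 = 0.
Factor: (x + 6)(x + 1) = 0.
So x = -6 or x = -1.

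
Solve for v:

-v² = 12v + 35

Bring every term to one side: -v² - 12v - 35 = 0.
Factor: -1(v + 5)(v + 7) = 0.
So v = -5 or v = -7.

v = -7 or v = -5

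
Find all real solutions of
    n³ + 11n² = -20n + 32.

n = -8 or n = -4 or n = 1

Rearrange: n³ + 11n² + 20n - 32 = 0.
Possible rational roots are divisors of -32. Testing n = -4 gives 0, so (n + 4) is a factor.
Divide: n³ + 11n² + 20n - 32 = (n + 4)(n² + 7n - 8).
Factor the quadratic: n = 1 or n = -8.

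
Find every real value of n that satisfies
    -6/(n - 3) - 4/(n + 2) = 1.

Multiply both sides by (n - 3)(n + 2):
-6(n + 2) - 4(n - 3) = (n - 3)(n + 2).
Expand and collect terms: n^2 + 9n - 6 = 0.
By the quadratic formula, n = (-9 +/- sqrt(105)) / 2, so n ~= 0.6235 or n ~= -9.6235.
Neither value makes a denominator zero (n != 3, n != -2), so both are valid.

n = -9.6235 or n = 0.6235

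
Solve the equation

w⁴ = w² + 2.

w = -1.4142 or w = 1.4142

Let u = w². The equation becomes u² - u - 2 = 0.
Factor: (u + 1)(u - 2) = 0, so u = -1 or u = 2.
w² = -1 < 0 has no real solution.
w² = 2 gives w = ±√(2) ≈ ±1.4142.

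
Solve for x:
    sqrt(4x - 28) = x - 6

Square both sides: 4x - 28 = (x - 6)^2.
Expand and rearrange: x^2 - 16x + 64 = 0.
This gives the repeated root x = 8.
Check in the original equation:
  x = 8: sqrt(4) = 2, while x - 6 = 2 — valid.

x = 8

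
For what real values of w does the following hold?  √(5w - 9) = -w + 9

w = 5

Square both sides: 5w - 9 = (-w + 9)².
Expand and rearrange: w² - 23w + 90 = 0.
Solving gives w = 18 or w = 5.
Check each candidate in the original equation:
  w = 18: √(81) = 9, while -w + 9 = -9 — extraneous.
  w = 5: √(16) = 4, while -w + 9 = 4 — valid.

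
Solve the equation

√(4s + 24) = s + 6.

Square both sides: 4s + 24 = (s + 6)².
Expand and rearrange: s² + 8s + 12 = 0.
Solving gives s = -2 or s = -6.
Check each candidate in the original equation:
  s = -2: √(16) = 4, while s + 6 = 4 — valid.
  s = -6: √(0) = 0, while s + 6 = 0 — valid.

s = -6 or s = -2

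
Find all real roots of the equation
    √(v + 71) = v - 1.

v = 10

Square both sides: v + 71 = (v - 1)².
Expand and rearrange: v² - 3v - 70 = 0.
Solving gives v = 10 or v = -7.
Check each candidate in the original equation:
  v = 10: √(81) = 9, while v - 1 = 9 — valid.
  v = -7: √(64) = 8, while v - 1 = -8 — extraneous.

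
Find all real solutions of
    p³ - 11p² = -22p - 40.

Rearrange: p³ - 11p² + 22p + 40 = 0.
Possible rational roots are divisors of 40. Testing p = 5 gives 0, so (p - 5) is a factor.
Divide: p³ - 11p² + 22p + 40 = (p - 5)(p² - 6p - 8).
Apply the quadratic formula to p² - 6p - 8 = 0: p = (6 ± √68)/2, i.e. p ≈ 7.1231 or p ≈ -1.1231.

p = -1.1231 or p = 5 or p = 7.1231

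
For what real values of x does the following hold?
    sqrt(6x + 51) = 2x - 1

Square both sides: 6x + 51 = (2x - 1)^2.
Expand and rearrange: 4x^2 - 10x - 50 = 0.
Solving gives x = 5 or x = -2.5.
Check each candidate in the original equation:
  x = 5: sqrt(81) = 9, while 2x - 1 = 9 — valid.
  x = -2.5: sqrt(36) = 6, while 2x - 1 = -6 — extraneous.

x = 5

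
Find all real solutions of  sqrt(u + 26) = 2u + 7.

Square both sides: u + 26 = (2u + 7)^2.
Expand and rearrange: 4u^2 + 27u + 23 = 0.
Solving gives u = -1 or u = -5.75.
Check each candidate in the original equation:
  u = -1: sqrt(25) = 5, while 2u + 7 = 5 — valid.
  u = -5.75: sqrt(20.25) = 4.5, while 2u + 7 = -4.5 — extraneous.

u = -1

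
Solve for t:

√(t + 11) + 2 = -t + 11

t = 5

Isolate the radical: √(t + 11) = -t + 9.
Square both sides: t + 11 = (-t + 9)².
Expand and rearrange: t² - 19t + 70 = 0.
Solving gives t = 14 or t = 5.
Check each candidate in the original equation:
  t = 14: √(25) = 5, while -t + 9 = -5 — extraneous.
  t = 5: √(16) = 4, while -t + 9 = 4 — valid.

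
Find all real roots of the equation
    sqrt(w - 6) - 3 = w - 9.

Isolate the radical: sqrt(w - 6) = w - 6.
Square both sides: w - 6 = (w - 6)^2.
Expand and rearrange: w^2 - 13w + 42 = 0.
Solving gives w = 7 or w = 6.
Check each candidate in the original equation:
  w = 7: sqrt(1) = 1, while w - 6 = 1 — valid.
  w = 6: sqrt(0) = 0, while w - 6 = 0 — valid.

w = 6 or w = 7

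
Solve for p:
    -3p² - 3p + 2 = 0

p = -1.4574 or p = 0.4574

Discriminant: (-3)² − 4·(-3)·2 = 33.
Quadratic formula: p = (3 ± √33) / (-6).
So p = -√(33)/6 - 1/2 ≈ -1.4574 or p = -1/2 + √(33)/6 ≈ 0.4574.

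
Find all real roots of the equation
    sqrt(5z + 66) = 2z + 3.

Square both sides: 5z + 66 = (2z + 3)^2.
Expand and rearrange: 4z^2 + 7z - 57 = 0.
Solving gives z = 3 or z = -4.75.
Check each candidate in the original equation:
  z = 3: sqrt(81) = 9, while 2z + 3 = 9 — valid.
  z = -4.75: sqrt(42.25) = 6.5, while 2z + 3 = -6.5 — extraneous.

z = 3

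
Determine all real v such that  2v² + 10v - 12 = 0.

v = -6 or v = 1

Factor: 2(v + 6)(v - 1) = 0.
So v = -6 or v = 1.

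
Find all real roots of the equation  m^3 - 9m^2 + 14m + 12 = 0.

m = -0.6056 or m = 3 or m = 6.6056

Possible rational roots are divisors of 12. Testing m = 3 gives 0, so (m - 3) is a factor.
Divide: m^3 - 9m^2 + 14m + 12 = (m - 3)(m^2 - 6m - 4).
Apply the quadratic formula to m^2 - 6m - 4 = 0: m = (6 +/- sqrt(52))/2, i.e. m ~= 6.6056 or m ~= -0.6056.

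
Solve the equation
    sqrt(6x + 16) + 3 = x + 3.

x = 8

Isolate the radical: sqrt(6x + 16) = x.
Square both sides: 6x + 16 = (x)^2.
Expand and rearrange: x^2 - 6x - 16 = 0.
Solving gives x = 8 or x = -2.
Check each candidate in the original equation:
  x = 8: sqrt(64) = 8, while x = 8 — valid.
  x = -2: sqrt(4) = 2, while x = -2 — extraneous.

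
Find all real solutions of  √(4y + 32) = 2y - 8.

y = 8

Square both sides: 4y + 32 = (2y - 8)².
Expand and rearrange: 4y² - 36y + 32 = 0.
Solving gives y = 8 or y = 1.
Check each candidate in the original equation:
  y = 8: √(64) = 8, while 2y - 8 = 8 — valid.
  y = 1: √(36) = 6, while 2y - 8 = -6 — extraneous.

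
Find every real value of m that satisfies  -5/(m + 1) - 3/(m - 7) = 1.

Multiply both sides by (m + 1)(m - 7):
-5(m - 7) - 3(m + 1) = (m + 1)(m - 7).
Expand and collect terms: m² + 2m - 39 = 0.
By the quadratic formula, m = (-2 ± √160) / 2, so m ≈ 5.3246 or m ≈ -7.3246.
Neither value makes a denominator zero (m ≠ -1, m ≠ 7), so both are valid.

m = -7.3246 or m = 5.3246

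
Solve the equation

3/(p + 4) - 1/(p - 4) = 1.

Multiply both sides by (p + 4)(p - 4):
3(p - 4) - (p + 4) = (p + 4)(p - 4).
Expand and collect terms: p² - 2p = 0.
Factor or apply the quadratic formula: p = 2 or p = 0.
Neither value makes a denominator zero (p ≠ -4, p ≠ 4), so both are valid.

p = 0 or p = 2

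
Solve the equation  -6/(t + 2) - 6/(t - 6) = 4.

Multiply both sides by (t + 2)(t - 6):
-6(t - 6) - 6(t + 2) = 4(t + 2)(t - 6).
Expand and collect terms: 4t^2 - 4t - 72 = 0.
By the quadratic formula, t = (4 +/- sqrt(1168)) / 8, so t ~= 4.772 or t ~= -3.772.
Neither value makes a denominator zero (t != -2, t != 6), so both are valid.

t = -3.772 or t = 4.772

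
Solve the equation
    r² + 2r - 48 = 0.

Factor: (r + 8)(r - 6) = 0.
So r = -8 or r = 6.

r = -8 or r = 6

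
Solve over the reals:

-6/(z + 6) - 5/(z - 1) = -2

Multiply both sides by (z + 6)(z - 1):
-6(z - 1) - 5(z + 6) = -2(z + 6)(z - 1).
Expand and collect terms: -2z^2 + z + 36 = 0.
Factor or apply the quadratic formula: z = -4 or z = 4.5.
Neither value makes a denominator zero (z != -6, z != 1), so both are valid.

z = -4 or z = 4.5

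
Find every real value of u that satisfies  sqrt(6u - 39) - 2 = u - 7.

Isolate the radical: sqrt(6u - 39) = u - 5.
Square both sides: 6u - 39 = (u - 5)^2.
Expand and rearrange: u^2 - 16u + 64 = 0.
This gives the repeated root u = 8.
Check in the original equation:
  u = 8: sqrt(9) = 3, while u - 5 = 3 — valid.

u = 8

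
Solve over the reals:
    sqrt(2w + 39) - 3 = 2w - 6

Isolate the radical: sqrt(2w + 39) = 2w - 3.
Square both sides: 2w + 39 = (2w - 3)^2.
Expand and rearrange: 4w^2 - 14w - 30 = 0.
Solving gives w = 5 or w = -1.5.
Check each candidate in the original equation:
  w = 5: sqrt(49) = 7, while 2w - 3 = 7 — valid.
  w = -1.5: sqrt(36) = 6, while 2w - 3 = -6 — extraneous.

w = 5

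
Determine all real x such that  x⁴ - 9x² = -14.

x = -2.6458 or x = -1.4142 or x = 1.4142 or x = 2.6458

Let u = x². The equation becomes u² - 9u + 14 = 0.
Factor: (u - 7)(u - 2) = 0, so u = 7 or u = 2.
x² = 7 gives x = ±√(7) ≈ ±2.6458.
x² = 2 gives x = ±√(2) ≈ ±1.4142.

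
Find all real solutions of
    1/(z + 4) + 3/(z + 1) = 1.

Multiply both sides by (z + 4)(z + 1):
(z + 1) + 3(z + 4) = (z + 4)(z + 1).
Expand and collect terms: z^2 + z - 9 = 0.
By the quadratic formula, z = (-1 +/- sqrt(37)) / 2, so z ~= 2.5414 or z ~= -3.5414.
Neither value makes a denominator zero (z != -4, z != -1), so both are valid.

z = -3.5414 or z = 2.5414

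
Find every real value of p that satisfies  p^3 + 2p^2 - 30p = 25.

p = -6.1926 or p = -0.8074 or p = 5

Rearrange: p^3 + 2p^2 - 30p - 25 = 0.
Possible rational roots are divisors of -25. Testing p = 5 gives 0, so (p - 5) is a factor.
Divide: p^3 + 2p^2 - 30p - 25 = (p - 5)(p^2 + 7p + 5).
Apply the quadratic formula to p^2 + 7p + 5 = 0: p = (-7 +/- sqrt(29))/2, i.e. p ~= -0.8074 or p ~= -6.1926.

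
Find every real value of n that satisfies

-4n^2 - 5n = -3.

Rearrange to standard form: -4n^2 - 5n + 3 = 0.
Discriminant: (-5)^2 - 4*(-4)*3 = 73.
Quadratic formula: n = (5 +/- sqrt(73)) / (-8).
So n = -sqrt(73)/8 - 5/8 ~= -1.693 or n = -5/8 + sqrt(73)/8 ~= 0.443.

n = -1.693 or n = 0.443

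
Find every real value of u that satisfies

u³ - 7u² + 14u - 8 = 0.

Possible rational roots are divisors of -8. Testing u = 1 gives 0, so (u - 1) is a factor.
Divide: u³ - 7u² + 14u - 8 = (u - 1)(u² - 6u + 8).
Factor the quadratic: u = 4 or u = 2.

u = 1 or u = 2 or u = 4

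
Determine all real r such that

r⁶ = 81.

Let u = r³. The equation becomes u² - 81 = 0.
Factor: (u - 9)(u + 9) = 0, so u = 9 or u = -9.
r³ = 9 gives r = ∛(9) ≈ 2.0801.
r³ = -9 gives r = -∛(9) ≈ -2.0801.

r = -2.0801 or r = 2.0801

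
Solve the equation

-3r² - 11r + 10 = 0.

r = -4.4207 or r = 0.754

Discriminant: (-11)² − 4·(-3)·10 = 241.
Quadratic formula: r = (11 ± √241) / (-6).
So r = -√(241)/6 - 11/6 ≈ -4.4207 or r = -11/6 + √(241)/6 ≈ 0.754.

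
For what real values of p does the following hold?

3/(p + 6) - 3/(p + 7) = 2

Multiply both sides by (p + 6)(p + 7):
3(p + 7) - 3(p + 6) = 2(p + 6)(p + 7).
Expand and collect terms: 2p² + 26p + 81 = 0.
By the quadratic formula, p = (-26 ± √28) / 4, so p ≈ -5.1771 or p ≈ -7.8229.
Neither value makes a denominator zero (p ≠ -6, p ≠ -7), so both are valid.

p = -7.8229 or p = -5.1771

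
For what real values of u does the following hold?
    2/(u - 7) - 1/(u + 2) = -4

u = -1.7348 or u = 6.4848

Multiply both sides by (u - 7)(u + 2):
2(u + 2) - (u - 7) = -4(u - 7)(u + 2).
Expand and collect terms: -4u² + 19u + 45 = 0.
By the quadratic formula, u = (-19 ± √1081) / -8, so u ≈ -1.7348 or u ≈ 6.4848.
Neither value makes a denominator zero (u ≠ 7, u ≠ -2), so both are valid.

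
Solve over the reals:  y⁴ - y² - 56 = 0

Let u = y². The equation becomes u² - u - 56 = 0.
Factor: (u + 7)(u - 8) = 0, so u = -7 or u = 8.
y² = -7 < 0 has no real solution.
y² = 8 gives y = ±2·√(2) ≈ ±2.8284.

y = -2.8284 or y = 2.8284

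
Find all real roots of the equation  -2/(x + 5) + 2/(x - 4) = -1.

x = -2 or x = 1

Multiply both sides by (x + 5)(x - 4):
-2(x - 4) + 2(x + 5) = -(x + 5)(x - 4).
Expand and collect terms: -x^2 - x + 2 = 0.
Factor or apply the quadratic formula: x = -2 or x = 1.
Neither value makes a denominator zero (x != -5, x != 4), so both are valid.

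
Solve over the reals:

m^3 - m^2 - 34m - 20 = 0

m = -5 or m = -0.6056 or m = 6.6056

Possible rational roots are divisors of -20. Testing m = -5 gives 0, so (m + 5) is a factor.
Divide: m^3 - m^2 - 34m - 20 = (m + 5)(m^2 - 6m - 4).
Apply the quadratic formula to m^2 - 6m - 4 = 0: m = (6 +/- sqrt(52))/2, i.e. m ~= 6.6056 or m ~= -0.6056.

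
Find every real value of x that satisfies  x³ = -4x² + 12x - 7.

x = -6.1401 or x = 1 or x = 1.1401

Rearrange: x³ + 4x² - 12x + 7 = 0.
Possible rational roots are divisors of 7. Testing x = 1 gives 0, so (x - 1) is a factor.
Divide: x³ + 4x² - 12x + 7 = (x - 1)(x² + 5x - 7).
Apply the quadratic formula to x² + 5x - 7 = 0: x = (-5 ± √53)/2, i.e. x ≈ 1.1401 or x ≈ -6.1401.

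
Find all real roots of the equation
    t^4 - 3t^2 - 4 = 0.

Let u = t^2. The equation becomes u^2 - 3u - 4 = 0.
Factor: (u + 1)(u - 4) = 0, so u = -1 or u = 4.
t^2 = -1 < 0 has no real solution.
t^2 = 4 gives t = +/-2.

t = -2 or t = 2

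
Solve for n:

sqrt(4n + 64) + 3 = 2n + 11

Isolate the radical: sqrt(4n + 64) = 2n + 8.
Square both sides: 4n + 64 = (2n + 8)^2.
Expand and rearrange: 4n^2 + 28n = 0.
Solving gives n = 0 or n = -7.
Check each candidate in the original equation:
  n = 0: sqrt(64) = 8, while 2n + 8 = 8 — valid.
  n = -7: sqrt(36) = 6, while 2n + 8 = -6 — extraneous.

n = 0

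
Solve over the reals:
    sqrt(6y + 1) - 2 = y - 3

Isolate the radical: sqrt(6y + 1) = y - 1.
Square both sides: 6y + 1 = (y - 1)^2.
Expand and rearrange: y^2 - 8y = 0.
Solving gives y = 8 or y = 0.
Check each candidate in the original equation:
  y = 8: sqrt(49) = 7, while y - 1 = 7 — valid.
  y = 0: sqrt(1) = 1, while y - 1 = -1 — extraneous.

y = 8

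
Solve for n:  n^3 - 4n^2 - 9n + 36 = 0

Possible rational roots are divisors of 36. Testing n = -3 gives 0, so (n + 3) is a factor.
Divide: n^3 - 4n^2 - 9n + 36 = (n + 3)(n^2 - 7n + 12).
Factor the quadratic: n = 4 or n = 3.

n = -3 or n = 3 or n = 4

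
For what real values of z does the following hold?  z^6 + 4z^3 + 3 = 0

z = -1.4422 or z = -1

Let u = z^3. The equation becomes u^2 + 4u + 3 = 0.
Factor: (u + 1)(u + 3) = 0, so u = -1 or u = -3.
z^3 = -1 gives z = -1.
z^3 = -3 gives z = -(3)^(1/3) ~= -1.4422.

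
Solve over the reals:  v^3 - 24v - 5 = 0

Possible rational roots are divisors of -5. Testing v = 5 gives 0, so (v - 5) is a factor.
Divide: v^3 - 24v - 5 = (v - 5)(v^2 + 5v + 1).
Apply the quadratic formula to v^2 + 5v + 1 = 0: v = (-5 +/- sqrt(21))/2, i.e. v ~= -0.2087 or v ~= -4.7913.

v = -4.7913 or v = -0.2087 or v = 5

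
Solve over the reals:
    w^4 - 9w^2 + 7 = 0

w = -2.8531 or w = -0.9273 or w = 0.9273 or w = 2.8531

Let u = w^2. The equation becomes u^2 - 9u + 7 = 0.
By the quadratic formula, u = sqrt(53)/2 + 9/2 or u = 9/2 - sqrt(53)/2.
w^2 = sqrt(53)/2 + 9/2 gives w = +/-sqrt(sqrt(53)/2 + 9/2) ~= +/-2.8531.
w^2 = 9/2 - sqrt(53)/2 gives w = +/-sqrt(9/2 - sqrt(53)/2) ~= +/-0.9273.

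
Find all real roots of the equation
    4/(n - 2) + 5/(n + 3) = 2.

n = -1.4221 or n = 4.9221

Multiply both sides by (n - 2)(n + 3):
4(n + 3) + 5(n - 2) = 2(n - 2)(n + 3).
Expand and collect terms: 2n² - 7n - 14 = 0.
By the quadratic formula, n = (7 ± √161) / 4, so n ≈ 4.9221 or n ≈ -1.4221.
Neither value makes a denominator zero (n ≠ 2, n ≠ -3), so both are valid.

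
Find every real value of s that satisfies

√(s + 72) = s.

Square both sides: s + 72 = (s)².
Expand and rearrange: s² - s - 72 = 0.
Solving gives s = 9 or s = -8.
Check each candidate in the original equation:
  s = 9: √(81) = 9, while s = 9 — valid.
  s = -8: √(64) = 8, while s = -8 — extraneous.

s = 9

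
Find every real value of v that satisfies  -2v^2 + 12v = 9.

v = 0.8787 or v = 5.1213

Rearrange to standard form: -2v^2 + 12v - 9 = 0.
Discriminant: (12)^2 - 4*(-2)*(-9) = 72.
Quadratic formula: v = (-12 +/- sqrt(72)) / (-4).
So v = 3 - 3*sqrt(2)/2 ~= 0.8787 or v = 3*sqrt(2)/2 + 3 ~= 5.1213.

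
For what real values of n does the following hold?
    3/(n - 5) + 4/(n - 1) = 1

Multiply both sides by (n - 5)(n - 1):
3(n - 1) + 4(n - 5) = (n - 5)(n - 1).
Expand and collect terms: n² - 13n + 28 = 0.
By the quadratic formula, n = (13 ± √57) / 2, so n ≈ 10.2749 or n ≈ 2.7251.
Neither value makes a denominator zero (n ≠ 5, n ≠ 1), so both are valid.

n = 2.7251 or n = 10.2749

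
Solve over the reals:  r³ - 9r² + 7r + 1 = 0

r = -0.1231 or r = 1 or r = 8.1231

Possible rational roots are divisors of 1. Testing r = 1 gives 0, so (r - 1) is a factor.
Divide: r³ - 9r² + 7r + 1 = (r - 1)(r² - 8r - 1).
Apply the quadratic formula to r² - 8r - 1 = 0: r = (8 ± √68)/2, i.e. r ≈ 8.1231 or r ≈ -0.1231.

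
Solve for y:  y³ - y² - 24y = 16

y = -4 or y = -0.7016 or y = 5.7016

Rearrange: y³ - y² - 24y - 16 = 0.
Possible rational roots are divisors of -16. Testing y = -4 gives 0, so (y + 4) is a factor.
Divide: y³ - y² - 24y - 16 = (y + 4)(y² - 5y - 4).
Apply the quadratic formula to y² - 5y - 4 = 0: y = (5 ± √41)/2, i.e. y ≈ 5.7016 or y ≈ -0.7016.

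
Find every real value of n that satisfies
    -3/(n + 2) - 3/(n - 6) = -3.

n = -1.1231 or n = 7.1231

Multiply both sides by (n + 2)(n - 6):
-3(n - 6) - 3(n + 2) = -3(n + 2)(n - 6).
Expand and collect terms: -3n² + 18n + 24 = 0.
By the quadratic formula, n = (-18 ± √612) / -6, so n ≈ -1.1231 or n ≈ 7.1231.
Neither value makes a denominator zero (n ≠ -2, n ≠ 6), so both are valid.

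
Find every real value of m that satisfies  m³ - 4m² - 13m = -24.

Rearrange: m³ - 4m² - 13m + 24 = 0.
Possible rational roots are divisors of 24. Testing m = -3 gives 0, so (m + 3) is a factor.
Divide: m³ - 4m² - 13m + 24 = (m + 3)(m² - 7m + 8).
Apply the quadratic formula to m² - 7m + 8 = 0: m = (7 ± √17)/2, i.e. m ≈ 5.5616 or m ≈ 1.4384.

m = -3 or m = 1.4384 or m = 5.5616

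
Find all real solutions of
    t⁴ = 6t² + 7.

Let u = t². The equation becomes u² - 6u - 7 = 0.
Factor: (u - 7)(u + 1) = 0, so u = 7 or u = -1.
t² = 7 gives t = ±√(7) ≈ ±2.6458.
t² = -1 < 0 has no real solution.

t = -2.6458 or t = 2.6458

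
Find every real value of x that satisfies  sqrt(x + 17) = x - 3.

x = 8

Square both sides: x + 17 = (x - 3)^2.
Expand and rearrange: x^2 - 7x - 8 = 0.
Solving gives x = 8 or x = -1.
Check each candidate in the original equation:
  x = 8: sqrt(25) = 5, while x - 3 = 5 — valid.
  x = -1: sqrt(16) = 4, while x - 3 = -4 — extraneous.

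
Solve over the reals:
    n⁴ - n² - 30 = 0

Let u = n². The equation becomes u² - u - 30 = 0.
Factor: (u - 6)(u + 5) = 0, so u = 6 or u = -5.
n² = 6 gives n = ±√(6) ≈ ±2.4495.
n² = -5 < 0 has no real solution.

n = -2.4495 or n = 2.4495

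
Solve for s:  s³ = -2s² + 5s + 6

Rearrange: s³ + 2s² - 5s - 6 = 0.
Possible rational roots are divisors of -6. Testing s = 2 gives 0, so (s - 2) is a factor.
Divide: s³ + 2s² - 5s - 6 = (s - 2)(s² + 4s + 3).
Factor the quadratic: s = -1 or s = -3.

s = -3 or s = -1 or s = 2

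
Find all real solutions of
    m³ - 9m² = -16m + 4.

Rearrange: m³ - 9m² + 16m - 4 = 0.
Possible rational roots are divisors of -4. Testing m = 2 gives 0, so (m - 2) is a factor.
Divide: m³ - 9m² + 16m - 4 = (m - 2)(m² - 7m + 2).
Apply the quadratic formula to m² - 7m + 2 = 0: m = (7 ± √41)/2, i.e. m ≈ 6.7016 or m ≈ 0.2984.

m = 0.2984 or m = 2 or m = 6.7016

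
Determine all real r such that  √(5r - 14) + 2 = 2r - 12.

Isolate the radical: √(5r - 14) = 2r - 14.
Square both sides: 5r - 14 = (2r - 14)².
Expand and rearrange: 4r² - 61r + 210 = 0.
Solving gives r = 10 or r = 5.25.
Check each candidate in the original equation:
  r = 10: √(36) = 6, while 2r - 14 = 6 — valid.
  r = 5.25: √(12.25) = 3.5, while 2r - 14 = -3.5 — extraneous.

r = 10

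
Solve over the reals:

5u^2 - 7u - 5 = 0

u = -0.5207 or u = 1.9207

Discriminant: (-7)^2 - 4*5*(-5) = 149.
Quadratic formula: u = (7 +/- sqrt(149)) / 10.
So u = 7/10 + sqrt(149)/10 ~= 1.9207 or u = 7/10 - sqrt(149)/10 ~= -0.5207.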